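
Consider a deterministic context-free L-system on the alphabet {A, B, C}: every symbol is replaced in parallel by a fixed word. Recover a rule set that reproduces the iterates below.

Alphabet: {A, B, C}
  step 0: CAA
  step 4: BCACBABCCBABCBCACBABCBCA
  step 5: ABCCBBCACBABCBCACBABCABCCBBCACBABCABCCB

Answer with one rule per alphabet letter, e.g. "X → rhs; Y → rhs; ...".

A->CB, B->A, C->BC

  step 4 ⇒ step 5: BCACBABCCBABCBCACBABCBCA ⇒ A·BC·CB·BC·A·CB·A·BC·BC·A·CB·A·BC·A·BC·CB·BC·A·CB·A·BC·A·BC·CB
    A ↦ CB
    B ↦ A
    C ↦ BC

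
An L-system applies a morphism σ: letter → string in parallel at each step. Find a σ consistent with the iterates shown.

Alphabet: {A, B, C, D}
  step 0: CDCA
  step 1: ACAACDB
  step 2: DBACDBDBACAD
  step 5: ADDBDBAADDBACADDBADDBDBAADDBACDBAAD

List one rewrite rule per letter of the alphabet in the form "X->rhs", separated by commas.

A->DB, B->D, C->AC, D->A

  step 1 ⇒ step 2: ACAACDB ⇒ DB·AC·DB·DB·AC·A·D
    A ↦ DB
    B ↦ D
    C ↦ AC
    D ↦ A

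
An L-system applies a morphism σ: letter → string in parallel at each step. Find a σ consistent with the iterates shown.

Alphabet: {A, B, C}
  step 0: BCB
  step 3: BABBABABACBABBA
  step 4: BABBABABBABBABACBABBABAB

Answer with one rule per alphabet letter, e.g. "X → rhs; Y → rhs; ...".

  step 3 ⇒ step 4: BABBABABACBABBA ⇒ BA·B·BA·BA·B·BA·B·BA·B·AC·BA·B·BA·BA·B
    A ↦ B
    B ↦ BA
    C ↦ AC

A->B, B->BA, C->AC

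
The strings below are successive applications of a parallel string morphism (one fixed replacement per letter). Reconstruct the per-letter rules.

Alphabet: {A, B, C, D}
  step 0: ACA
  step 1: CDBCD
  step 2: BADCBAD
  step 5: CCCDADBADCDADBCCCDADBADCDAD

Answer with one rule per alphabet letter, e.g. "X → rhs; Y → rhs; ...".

  step 1 ⇒ step 2: CDBCD ⇒ B·AD·C·B·AD
    B ↦ C
    C ↦ B
    D ↦ AD
  step 0 ⇒ step 1: ACA ⇒ CD·B·CD
    A ↦ CD

A->CD, B->C, C->B, D->AD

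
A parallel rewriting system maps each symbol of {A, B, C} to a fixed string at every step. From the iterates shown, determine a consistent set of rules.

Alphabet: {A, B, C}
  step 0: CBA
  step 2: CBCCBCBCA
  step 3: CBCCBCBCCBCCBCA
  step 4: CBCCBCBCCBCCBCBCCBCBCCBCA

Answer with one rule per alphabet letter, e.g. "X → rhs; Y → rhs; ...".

A->CA, B->C, C->CB

  step 3 ⇒ step 4: CBCCBCBCCBCCBCA ⇒ CB·C·CB·CB·C·CB·C·CB·CB·C·CB·CB·C·CB·CA
    A ↦ CA
    B ↦ C
    C ↦ CB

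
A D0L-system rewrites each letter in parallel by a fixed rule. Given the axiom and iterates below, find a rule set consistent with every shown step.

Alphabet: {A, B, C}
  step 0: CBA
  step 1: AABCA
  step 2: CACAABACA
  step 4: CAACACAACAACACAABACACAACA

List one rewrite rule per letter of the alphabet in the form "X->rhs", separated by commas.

A->CA, B->AB, C->A

  step 1 ⇒ step 2: AABCA ⇒ CA·CA·AB·A·CA
    A ↦ CA
    B ↦ AB
    C ↦ A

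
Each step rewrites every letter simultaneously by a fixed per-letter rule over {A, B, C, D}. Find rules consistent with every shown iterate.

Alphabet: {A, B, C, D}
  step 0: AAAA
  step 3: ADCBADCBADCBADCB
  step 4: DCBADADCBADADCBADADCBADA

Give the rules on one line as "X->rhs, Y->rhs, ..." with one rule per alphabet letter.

  step 3 ⇒ step 4: ADCBADCBADCBADCB ⇒ DC·B·AD·A·DC·B·AD·A·DC·B·AD·A·DC·B·AD·A
    A ↦ DC
    B ↦ A
    C ↦ AD
    D ↦ B

A->DC, B->A, C->AD, D->B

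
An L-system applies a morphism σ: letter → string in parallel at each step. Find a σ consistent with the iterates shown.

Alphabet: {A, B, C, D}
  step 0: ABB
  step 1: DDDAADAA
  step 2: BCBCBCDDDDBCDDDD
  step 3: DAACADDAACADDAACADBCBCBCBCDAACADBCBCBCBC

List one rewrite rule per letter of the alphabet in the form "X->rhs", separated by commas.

  step 2 ⇒ step 3: BCBCBCDDDDBCDDDD ⇒ DAA·CAD·DAA·CAD·DAA·CAD·BC·BC·BC·BC·DAA·CAD·BC·BC·BC·BC
    B ↦ DAA
    C ↦ CAD
    D ↦ BC
  step 0 ⇒ step 1: ABB ⇒ DD·DAA·DAA
    A ↦ DD

A->DD, B->DAA, C->CAD, D->BC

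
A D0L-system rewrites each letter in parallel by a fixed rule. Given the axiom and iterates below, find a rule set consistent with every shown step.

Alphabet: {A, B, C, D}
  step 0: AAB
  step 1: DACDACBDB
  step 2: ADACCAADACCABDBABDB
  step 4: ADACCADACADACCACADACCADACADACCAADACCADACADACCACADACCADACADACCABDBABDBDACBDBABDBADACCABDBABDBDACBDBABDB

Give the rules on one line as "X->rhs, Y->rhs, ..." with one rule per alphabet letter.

  step 1 ⇒ step 2: DACDACBDB ⇒ A·DAC·CA·A·DAC·CA·BDB·A·BDB
    A ↦ DAC
    B ↦ BDB
    C ↦ CA
    D ↦ A

A->DAC, B->BDB, C->CA, D->A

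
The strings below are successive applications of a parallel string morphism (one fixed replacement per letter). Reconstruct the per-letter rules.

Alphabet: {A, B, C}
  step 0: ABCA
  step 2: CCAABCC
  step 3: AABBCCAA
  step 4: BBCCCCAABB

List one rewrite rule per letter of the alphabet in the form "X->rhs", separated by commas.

  step 3 ⇒ step 4: AABBCCAA ⇒ B·B·CC·CC·A·A·B·B
    A ↦ B
    B ↦ CC
    C ↦ A

A->B, B->CC, C->A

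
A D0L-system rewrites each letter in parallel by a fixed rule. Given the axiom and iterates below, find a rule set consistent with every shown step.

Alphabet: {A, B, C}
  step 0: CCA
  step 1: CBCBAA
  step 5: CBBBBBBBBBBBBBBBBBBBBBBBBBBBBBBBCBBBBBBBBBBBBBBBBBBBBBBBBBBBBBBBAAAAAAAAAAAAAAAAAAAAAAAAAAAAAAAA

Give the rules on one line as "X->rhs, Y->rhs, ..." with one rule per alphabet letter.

A->AA, B->BB, C->CB

  step 0 ⇒ step 1: CCA ⇒ CB·CB·AA
    A ↦ AA
    C ↦ CB
    B ↦ BB  (constrained at step 1)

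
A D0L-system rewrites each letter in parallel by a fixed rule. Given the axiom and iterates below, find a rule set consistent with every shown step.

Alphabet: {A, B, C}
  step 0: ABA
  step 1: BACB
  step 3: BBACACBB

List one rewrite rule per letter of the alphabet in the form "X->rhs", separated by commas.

A->B, B->AC, C->B

  step 0 ⇒ step 1: ABA ⇒ B·AC·B
    A ↦ B
    B ↦ AC
    C ↦ B  (constrained at step 1)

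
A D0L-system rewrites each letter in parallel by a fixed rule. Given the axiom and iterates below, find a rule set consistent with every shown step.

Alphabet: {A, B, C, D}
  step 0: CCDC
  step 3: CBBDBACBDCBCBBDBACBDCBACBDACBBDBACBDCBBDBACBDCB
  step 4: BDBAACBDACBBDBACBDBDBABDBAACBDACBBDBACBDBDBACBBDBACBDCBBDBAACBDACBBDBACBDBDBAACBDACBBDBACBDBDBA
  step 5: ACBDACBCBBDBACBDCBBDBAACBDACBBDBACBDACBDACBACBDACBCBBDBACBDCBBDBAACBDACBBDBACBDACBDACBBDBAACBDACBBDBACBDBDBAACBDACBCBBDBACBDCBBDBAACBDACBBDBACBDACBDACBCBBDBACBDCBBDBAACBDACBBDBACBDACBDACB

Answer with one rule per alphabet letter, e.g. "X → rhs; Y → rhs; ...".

  step 4 ⇒ step 5: BDBAACBDACBBDBACBDBDBABDBAACBDACBBDBACBDBDBACBBDBACBDCBBDBAACBDACBBDBACBDBDBAACBDACBBDBACBDBDBA ⇒ A·CBD·A·CB·CB·BDB·A·CBD·CB·BDB·A·A·CBD·A·CB·BDB·A·CBD·A·CBD·A·CB·A·CBD·A·CB·CB·BDB·A·CBD·CB·BDB·A·A·CBD·A·CB·BDB·A·CBD·A·CBD·A·CB·BDB·A·A·CBD·A·CB·BDB·A·CBD·BDB·A·A·CBD·A·CB·CB·BDB·A·CBD·CB·BDB·A·A·CBD·A·CB·BDB·A·CBD·A·CBD·A·CB·CB·BDB·A·CBD·CB·BDB·A·A·CBD·A·CB·BDB·A·CBD·A·CBD·A·CB
    A ↦ CB
    B ↦ A
    C ↦ BDB
    D ↦ CBD

A->CB, B->A, C->BDB, D->CBD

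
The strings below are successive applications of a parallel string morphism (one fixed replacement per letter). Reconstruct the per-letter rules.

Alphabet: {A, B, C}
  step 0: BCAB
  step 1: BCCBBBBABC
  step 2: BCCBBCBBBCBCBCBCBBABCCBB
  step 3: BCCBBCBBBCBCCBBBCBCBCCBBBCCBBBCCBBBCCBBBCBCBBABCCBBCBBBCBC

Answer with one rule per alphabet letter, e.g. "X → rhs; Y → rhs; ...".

  step 2 ⇒ step 3: BCCBBCBBBCBCBCBCBBABCCBB ⇒ BC·CBB·CBB·BC·BC·CBB·BC·BC·BC·CBB·BC·CBB·BC·CBB·BC·CBB·BC·BC·BBA·BC·CBB·CBB·BC·BC
    A ↦ BBA
    B ↦ BC
    C ↦ CBB

A->BBA, B->BC, C->CBB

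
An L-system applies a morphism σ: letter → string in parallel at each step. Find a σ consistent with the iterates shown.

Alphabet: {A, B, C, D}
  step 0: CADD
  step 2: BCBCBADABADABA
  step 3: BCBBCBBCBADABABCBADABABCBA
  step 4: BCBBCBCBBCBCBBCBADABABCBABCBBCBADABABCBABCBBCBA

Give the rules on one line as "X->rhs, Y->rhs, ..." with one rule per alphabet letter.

A->BA, B->BC, C->B, D->DA

  step 3 ⇒ step 4: BCBBCBBCBADABABCBADABABCBA ⇒ BC·B·BC·BC·B·BC·BC·B·BC·BA·DA·BA·BC·BA·BC·B·BC·BA·DA·BA·BC·BA·BC·B·BC·BA
    A ↦ BA
    B ↦ BC
    C ↦ B
    D ↦ DA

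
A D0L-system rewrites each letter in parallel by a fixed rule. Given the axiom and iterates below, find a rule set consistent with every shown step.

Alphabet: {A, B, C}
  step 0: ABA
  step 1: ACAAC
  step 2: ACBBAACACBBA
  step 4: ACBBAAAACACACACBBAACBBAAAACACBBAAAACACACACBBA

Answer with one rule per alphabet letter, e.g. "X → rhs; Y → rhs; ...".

A->AC, B->A, C->BBA

  step 1 ⇒ step 2: ACAAC ⇒ AC·BBA·AC·AC·BBA
    A ↦ AC
    C ↦ BBA
  step 0 ⇒ step 1: ABA ⇒ AC·A·AC
    B ↦ A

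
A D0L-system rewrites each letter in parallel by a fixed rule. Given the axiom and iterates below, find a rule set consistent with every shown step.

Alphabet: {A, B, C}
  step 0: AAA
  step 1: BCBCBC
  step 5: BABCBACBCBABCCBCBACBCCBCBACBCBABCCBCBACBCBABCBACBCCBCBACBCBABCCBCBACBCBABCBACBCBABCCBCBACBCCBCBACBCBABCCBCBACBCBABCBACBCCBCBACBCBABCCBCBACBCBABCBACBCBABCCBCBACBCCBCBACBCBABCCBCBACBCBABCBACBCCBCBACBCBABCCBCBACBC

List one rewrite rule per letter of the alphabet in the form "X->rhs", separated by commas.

A->BC, B->BA, C->CBC

  step 0 ⇒ step 1: AAA ⇒ BC·BC·BC
    A ↦ BC
    B ↦ BA  (constrained at step 1)
    C ↦ CBC  (constrained at step 1)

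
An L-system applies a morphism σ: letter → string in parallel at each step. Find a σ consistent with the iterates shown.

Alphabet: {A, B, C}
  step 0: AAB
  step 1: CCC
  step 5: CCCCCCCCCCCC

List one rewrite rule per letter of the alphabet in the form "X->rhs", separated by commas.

A->C, B->C, C->AB

  step 0 ⇒ step 1: AAB ⇒ C·C·C
    A ↦ C
    B ↦ C
    C ↦ AB  (constrained at step 1)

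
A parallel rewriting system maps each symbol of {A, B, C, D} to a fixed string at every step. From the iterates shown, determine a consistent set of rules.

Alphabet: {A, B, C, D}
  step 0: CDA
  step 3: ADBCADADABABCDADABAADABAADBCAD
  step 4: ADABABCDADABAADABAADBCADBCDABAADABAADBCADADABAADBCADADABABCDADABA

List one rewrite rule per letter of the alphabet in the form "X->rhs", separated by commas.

A->AD, B->BC, C->D, D->ABA

  step 3 ⇒ step 4: ADBCADADABABCDADABAADABAADBCAD ⇒ AD·ABA·BC·D·AD·ABA·AD·ABA·AD·BC·AD·BC·D·ABA·AD·ABA·AD·BC·AD·AD·ABA·AD·BC·AD·AD·ABA·BC·D·AD·ABA
    A ↦ AD
    B ↦ BC
    C ↦ D
    D ↦ ABA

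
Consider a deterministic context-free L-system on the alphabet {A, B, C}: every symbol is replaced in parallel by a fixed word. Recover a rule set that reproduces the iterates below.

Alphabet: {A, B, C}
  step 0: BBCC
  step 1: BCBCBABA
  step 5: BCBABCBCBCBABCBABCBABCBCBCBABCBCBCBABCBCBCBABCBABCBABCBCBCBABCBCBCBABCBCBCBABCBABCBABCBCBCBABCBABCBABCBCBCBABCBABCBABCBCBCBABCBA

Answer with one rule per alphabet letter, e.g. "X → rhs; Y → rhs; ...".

A->BC, B->BC, C->BA

  step 0 ⇒ step 1: BBCC ⇒ BC·BC·BA·BA
    B ↦ BC
    C ↦ BA
    A ↦ BC  (constrained at step 1)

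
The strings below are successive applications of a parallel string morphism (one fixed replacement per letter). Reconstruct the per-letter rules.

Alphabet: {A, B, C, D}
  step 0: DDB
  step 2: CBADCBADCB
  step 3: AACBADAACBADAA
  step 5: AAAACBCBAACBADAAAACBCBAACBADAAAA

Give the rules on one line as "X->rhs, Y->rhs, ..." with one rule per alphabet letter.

  step 2 ⇒ step 3: CBADCBADCB ⇒ A·A·CB·AD·A·A·CB·AD·A·A
    A ↦ CB
    B ↦ A
    C ↦ A
    D ↦ AD

A->CB, B->A, C->A, D->AD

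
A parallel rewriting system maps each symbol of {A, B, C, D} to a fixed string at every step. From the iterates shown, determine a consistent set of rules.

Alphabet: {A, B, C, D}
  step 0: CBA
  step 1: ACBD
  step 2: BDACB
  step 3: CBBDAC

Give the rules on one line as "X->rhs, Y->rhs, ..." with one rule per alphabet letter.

  step 2 ⇒ step 3: BDACB ⇒ C·B·BD·A·C
    A ↦ BD
    B ↦ C
    C ↦ A
    D ↦ B

A->BD, B->C, C->A, D->B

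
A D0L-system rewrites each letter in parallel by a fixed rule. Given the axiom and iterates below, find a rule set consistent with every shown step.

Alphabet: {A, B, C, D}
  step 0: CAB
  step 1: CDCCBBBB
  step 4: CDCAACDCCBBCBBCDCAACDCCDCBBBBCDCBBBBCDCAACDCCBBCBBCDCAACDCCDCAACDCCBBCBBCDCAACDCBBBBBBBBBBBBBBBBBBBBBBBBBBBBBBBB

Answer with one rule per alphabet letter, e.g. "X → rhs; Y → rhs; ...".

A->CBB, B->BB, C->CDC, D->AA

  step 0 ⇒ step 1: CAB ⇒ CDC·CBB·BB
    A ↦ CBB
    B ↦ BB
    C ↦ CDC
    D ↦ AA  (constrained at step 1)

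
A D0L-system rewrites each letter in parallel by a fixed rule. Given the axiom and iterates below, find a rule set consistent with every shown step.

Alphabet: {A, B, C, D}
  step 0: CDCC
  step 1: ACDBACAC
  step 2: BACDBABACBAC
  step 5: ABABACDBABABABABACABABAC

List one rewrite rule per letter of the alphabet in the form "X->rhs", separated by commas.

A->B, B->A, C->AC, D->DB

  step 1 ⇒ step 2: ACDBACAC ⇒ B·AC·DB·A·B·AC·B·AC
    A ↦ B
    B ↦ A
    C ↦ AC
    D ↦ DB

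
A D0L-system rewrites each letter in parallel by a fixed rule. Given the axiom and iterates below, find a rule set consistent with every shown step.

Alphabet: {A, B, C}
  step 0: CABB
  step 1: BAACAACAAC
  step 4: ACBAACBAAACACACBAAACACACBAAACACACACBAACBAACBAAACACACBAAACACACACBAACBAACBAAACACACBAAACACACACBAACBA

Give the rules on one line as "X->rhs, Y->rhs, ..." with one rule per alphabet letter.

  step 0 ⇒ step 1: CABB ⇒ BA·AC·AAC·AAC
    A ↦ AC
    B ↦ AAC
    C ↦ BA

A->AC, B->AAC, C->BA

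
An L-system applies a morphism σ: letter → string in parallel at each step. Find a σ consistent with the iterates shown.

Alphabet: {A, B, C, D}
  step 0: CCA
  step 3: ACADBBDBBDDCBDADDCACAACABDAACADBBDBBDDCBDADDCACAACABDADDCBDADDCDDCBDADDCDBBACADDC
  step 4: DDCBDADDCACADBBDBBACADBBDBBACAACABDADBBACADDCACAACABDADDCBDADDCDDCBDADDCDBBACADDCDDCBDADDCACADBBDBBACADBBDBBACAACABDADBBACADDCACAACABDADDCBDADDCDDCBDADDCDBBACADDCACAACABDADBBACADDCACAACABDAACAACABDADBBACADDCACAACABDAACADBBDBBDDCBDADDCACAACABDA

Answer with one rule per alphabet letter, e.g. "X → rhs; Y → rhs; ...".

A->DDC, B->DBB, C->BDA, D->ACA

  step 3 ⇒ step 4: ACADBBDBBDDCBDADDCACAACABDAACADBBDBBDDCBDADDCACAACABDADDCBDADDCDDCBDADDCDBBACADDC ⇒ DDC·BDA·DDC·ACA·DBB·DBB·ACA·DBB·DBB·ACA·ACA·BDA·DBB·ACA·DDC·ACA·ACA·BDA·DDC·BDA·DDC·DDC·BDA·DDC·DBB·ACA·DDC·DDC·BDA·DDC·ACA·DBB·DBB·ACA·DBB·DBB·ACA·ACA·BDA·DBB·ACA·DDC·ACA·ACA·BDA·DDC·BDA·DDC·DDC·BDA·DDC·DBB·ACA·DDC·ACA·ACA·BDA·DBB·ACA·DDC·ACA·ACA·BDA·ACA·ACA·BDA·DBB·ACA·DDC·ACA·ACA·BDA·ACA·DBB·DBB·DDC·BDA·DDC·ACA·ACA·BDA
    A ↦ DDC
    B ↦ DBB
    C ↦ BDA
    D ↦ ACA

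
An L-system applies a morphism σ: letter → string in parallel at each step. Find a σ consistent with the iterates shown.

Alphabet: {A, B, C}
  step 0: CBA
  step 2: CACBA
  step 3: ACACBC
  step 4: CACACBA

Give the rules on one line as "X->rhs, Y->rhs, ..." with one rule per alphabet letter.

A->C, B->CB, C->A

  step 3 ⇒ step 4: ACACBC ⇒ C·A·C·A·CB·A
    A ↦ C
    B ↦ CB
    C ↦ A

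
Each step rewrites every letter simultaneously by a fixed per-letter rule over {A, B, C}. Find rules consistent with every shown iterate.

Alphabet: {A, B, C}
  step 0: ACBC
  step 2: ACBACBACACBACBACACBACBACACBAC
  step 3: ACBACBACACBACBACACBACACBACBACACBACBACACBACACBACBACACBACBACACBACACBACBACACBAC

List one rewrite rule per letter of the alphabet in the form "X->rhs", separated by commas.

A->AC, B->BAC, C->BAC

  step 2 ⇒ step 3: ACBACBACACBACBACACBACBACACBAC ⇒ AC·BAC·BAC·AC·BAC·BAC·AC·BAC·AC·BAC·BAC·AC·BAC·BAC·AC·BAC·AC·BAC·BAC·AC·BAC·BAC·AC·BAC·AC·BAC·BAC·AC·BAC
    A ↦ AC
    B ↦ BAC
    C ↦ BAC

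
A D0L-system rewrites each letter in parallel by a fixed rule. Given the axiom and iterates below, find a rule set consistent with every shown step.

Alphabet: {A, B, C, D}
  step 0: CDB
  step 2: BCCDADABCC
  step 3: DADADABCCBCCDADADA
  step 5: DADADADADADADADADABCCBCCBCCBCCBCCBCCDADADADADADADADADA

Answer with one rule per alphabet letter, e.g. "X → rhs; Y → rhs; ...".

  step 2 ⇒ step 3: BCCDADABCC ⇒ DA·DA·DA·BC·C·BC·C·DA·DA·DA
    A ↦ C
    B ↦ DA
    C ↦ DA
    D ↦ BC

A->C, B->DA, C->DA, D->BC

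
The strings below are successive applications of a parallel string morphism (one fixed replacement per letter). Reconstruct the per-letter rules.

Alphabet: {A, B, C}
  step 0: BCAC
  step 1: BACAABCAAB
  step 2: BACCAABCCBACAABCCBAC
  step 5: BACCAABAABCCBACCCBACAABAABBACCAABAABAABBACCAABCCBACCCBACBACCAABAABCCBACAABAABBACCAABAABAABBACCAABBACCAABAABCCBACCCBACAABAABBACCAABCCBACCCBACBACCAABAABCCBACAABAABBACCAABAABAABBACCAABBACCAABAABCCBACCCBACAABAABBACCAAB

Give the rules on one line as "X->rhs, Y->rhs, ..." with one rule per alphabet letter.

A->C, B->BAC, C->AAB

  step 1 ⇒ step 2: BACAABCAAB ⇒ BAC·C·AAB·C·C·BAC·AAB·C·C·BAC
    A ↦ C
    B ↦ BAC
    C ↦ AAB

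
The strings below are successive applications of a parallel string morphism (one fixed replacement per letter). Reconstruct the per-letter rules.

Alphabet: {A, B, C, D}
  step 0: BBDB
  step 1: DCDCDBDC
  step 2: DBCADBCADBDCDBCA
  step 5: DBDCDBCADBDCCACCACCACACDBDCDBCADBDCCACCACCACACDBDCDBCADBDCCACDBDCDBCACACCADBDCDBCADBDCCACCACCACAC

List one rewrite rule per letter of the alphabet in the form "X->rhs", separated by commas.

  step 1 ⇒ step 2: DCDCDBDC ⇒ DB·CA·DB·CA·DB·DC·DB·CA
    B ↦ DC
    C ↦ CA
    D ↦ DB
    A ↦ C  (constrained at step 2)

A->C, B->DC, C->CA, D->DB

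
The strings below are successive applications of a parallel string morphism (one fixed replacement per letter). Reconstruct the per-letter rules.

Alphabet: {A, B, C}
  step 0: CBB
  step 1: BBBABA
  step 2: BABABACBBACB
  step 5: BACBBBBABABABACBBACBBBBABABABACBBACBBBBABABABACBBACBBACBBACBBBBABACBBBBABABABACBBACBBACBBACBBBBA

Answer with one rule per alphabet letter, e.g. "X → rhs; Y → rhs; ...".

  step 1 ⇒ step 2: BBBABA ⇒ BA·BA·BA·CB·BA·CB
    A ↦ CB
    B ↦ BA
  step 0 ⇒ step 1: CBB ⇒ BB·BA·BA
    C ↦ BB

A->CB, B->BA, C->BB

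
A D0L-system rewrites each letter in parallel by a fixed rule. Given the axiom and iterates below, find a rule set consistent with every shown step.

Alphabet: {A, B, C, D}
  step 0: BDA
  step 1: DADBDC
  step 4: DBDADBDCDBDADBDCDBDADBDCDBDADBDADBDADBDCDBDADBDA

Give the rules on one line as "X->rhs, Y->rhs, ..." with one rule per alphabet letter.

  step 0 ⇒ step 1: BDA ⇒ DA·DB·DC
    A ↦ DC
    B ↦ DA
    D ↦ DB
    C ↦ DA  (constrained at step 1)

A->DC, B->DA, C->DA, D->DB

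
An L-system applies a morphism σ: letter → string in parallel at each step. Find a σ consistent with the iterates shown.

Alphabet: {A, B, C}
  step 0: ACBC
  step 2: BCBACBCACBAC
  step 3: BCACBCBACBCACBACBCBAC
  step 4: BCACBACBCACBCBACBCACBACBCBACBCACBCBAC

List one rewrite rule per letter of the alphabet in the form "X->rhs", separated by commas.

A->B, B->BC, C->AC

  step 3 ⇒ step 4: BCACBCBACBCACBACBCBAC ⇒ BC·AC·B·AC·BC·AC·BC·B·AC·BC·AC·B·AC·BC·B·AC·BC·AC·BC·B·AC
    A ↦ B
    B ↦ BC
    C ↦ AC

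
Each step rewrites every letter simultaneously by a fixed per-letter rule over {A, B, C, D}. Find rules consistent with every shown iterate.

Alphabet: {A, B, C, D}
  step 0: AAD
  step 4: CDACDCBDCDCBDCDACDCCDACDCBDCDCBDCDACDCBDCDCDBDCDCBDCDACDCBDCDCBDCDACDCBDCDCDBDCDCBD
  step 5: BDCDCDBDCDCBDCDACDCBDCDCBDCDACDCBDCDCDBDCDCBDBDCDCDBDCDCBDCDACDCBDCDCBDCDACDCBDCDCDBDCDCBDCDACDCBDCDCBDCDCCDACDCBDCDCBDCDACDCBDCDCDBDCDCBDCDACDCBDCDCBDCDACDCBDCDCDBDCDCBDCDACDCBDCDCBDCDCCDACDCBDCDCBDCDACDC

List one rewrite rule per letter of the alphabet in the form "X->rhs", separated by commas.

A->D, B->CDA, C->BD, D->CDC

  step 4 ⇒ step 5: CDACDCBDCDCBDCDACDCCDACDCBDCDCBDCDACDCBDCDCDBDCDCBDCDACDCBDCDCBDCDACDCBDCDCDBDCDCBD ⇒ BD·CDC·D·BD·CDC·BD·CDA·CDC·BD·CDC·BD·CDA·CDC·BD·CDC·D·BD·CDC·BD·BD·CDC·D·BD·CDC·BD·CDA·CDC·BD·CDC·BD·CDA·CDC·BD·CDC·D·BD·CDC·BD·CDA·CDC·BD·CDC·BD·CDC·CDA·CDC·BD·CDC·BD·CDA·CDC·BD·CDC·D·BD·CDC·BD·CDA·CDC·BD·CDC·BD·CDA·CDC·BD·CDC·D·BD·CDC·BD·CDA·CDC·BD·CDC·BD·CDC·CDA·CDC·BD·CDC·BD·CDA·CDC
    A ↦ D
    B ↦ CDA
    C ↦ BD
    D ↦ CDC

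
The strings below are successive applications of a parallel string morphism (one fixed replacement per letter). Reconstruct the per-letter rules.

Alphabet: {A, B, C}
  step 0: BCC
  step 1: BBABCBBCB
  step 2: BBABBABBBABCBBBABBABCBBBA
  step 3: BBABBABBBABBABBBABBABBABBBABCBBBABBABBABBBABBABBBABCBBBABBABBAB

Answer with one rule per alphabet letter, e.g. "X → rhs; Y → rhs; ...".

A->B, B->BBA, C->BCB

  step 2 ⇒ step 3: BBABBABBBABCBBBABBABCBBBA ⇒ BBA·BBA·B·BBA·BBA·B·BBA·BBA·BBA·B·BBA·BCB·BBA·BBA·BBA·B·BBA·BBA·B·BBA·BCB·BBA·BBA·BBA·B
    A ↦ B
    B ↦ BBA
    C ↦ BCB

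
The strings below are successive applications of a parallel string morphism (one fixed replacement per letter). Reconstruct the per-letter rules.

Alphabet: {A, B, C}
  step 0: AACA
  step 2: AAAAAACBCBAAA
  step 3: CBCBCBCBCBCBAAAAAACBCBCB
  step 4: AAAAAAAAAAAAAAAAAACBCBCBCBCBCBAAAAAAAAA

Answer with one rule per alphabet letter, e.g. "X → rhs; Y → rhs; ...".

A->CB, B->A, C->AA

  step 3 ⇒ step 4: CBCBCBCBCBCBAAAAAACBCBCB ⇒ AA·A·AA·A·AA·A·AA·A·AA·A·AA·A·CB·CB·CB·CB·CB·CB·AA·A·AA·A·AA·A
    A ↦ CB
    B ↦ A
    C ↦ AA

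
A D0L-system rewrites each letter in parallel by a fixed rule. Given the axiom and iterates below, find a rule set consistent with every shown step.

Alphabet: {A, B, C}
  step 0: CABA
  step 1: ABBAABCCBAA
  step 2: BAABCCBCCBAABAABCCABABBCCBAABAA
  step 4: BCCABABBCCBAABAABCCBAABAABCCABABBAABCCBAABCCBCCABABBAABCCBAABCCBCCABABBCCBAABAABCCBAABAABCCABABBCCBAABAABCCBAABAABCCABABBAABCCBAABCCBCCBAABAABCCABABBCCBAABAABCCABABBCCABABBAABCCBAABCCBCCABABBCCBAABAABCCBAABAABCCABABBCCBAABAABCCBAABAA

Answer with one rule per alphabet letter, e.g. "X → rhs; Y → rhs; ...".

  step 1 ⇒ step 2: ABBAABCCBAA ⇒ BAA·BCC·BCC·BAA·BAA·BCC·AB·AB·BCC·BAA·BAA
    A ↦ BAA
    B ↦ BCC
    C ↦ AB

A->BAA, B->BCC, C->AB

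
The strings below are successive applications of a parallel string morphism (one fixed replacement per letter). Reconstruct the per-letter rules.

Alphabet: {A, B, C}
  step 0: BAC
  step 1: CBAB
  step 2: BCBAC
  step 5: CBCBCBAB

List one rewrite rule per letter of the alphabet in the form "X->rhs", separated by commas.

  step 1 ⇒ step 2: CBAB ⇒ B·C·BA·C
    A ↦ BA
    B ↦ C
    C ↦ B

A->BA, B->C, C->B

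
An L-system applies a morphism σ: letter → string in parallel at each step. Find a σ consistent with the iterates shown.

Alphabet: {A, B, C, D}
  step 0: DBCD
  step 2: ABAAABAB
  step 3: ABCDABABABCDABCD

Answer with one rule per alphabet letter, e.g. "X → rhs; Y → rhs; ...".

A->AB, B->CD, C->A, D->A

  step 2 ⇒ step 3: ABAAABAB ⇒ AB·CD·AB·AB·AB·CD·AB·CD
    A ↦ AB
    B ↦ CD
    C ↦ A  (constrained at step 0)
    D ↦ A  (constrained at step 0)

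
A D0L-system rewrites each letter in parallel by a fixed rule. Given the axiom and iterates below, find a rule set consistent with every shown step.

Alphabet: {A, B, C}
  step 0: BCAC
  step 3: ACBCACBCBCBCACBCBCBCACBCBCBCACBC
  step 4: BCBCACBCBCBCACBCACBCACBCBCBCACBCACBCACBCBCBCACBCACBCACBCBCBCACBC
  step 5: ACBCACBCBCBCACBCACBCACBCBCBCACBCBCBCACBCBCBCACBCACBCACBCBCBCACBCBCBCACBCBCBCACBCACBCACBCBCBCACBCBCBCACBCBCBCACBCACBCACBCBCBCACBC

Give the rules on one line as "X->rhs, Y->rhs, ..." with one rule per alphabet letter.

A->B, B->A, C->CBC

  step 4 ⇒ step 5: BCBCACBCBCBCACBCACBCACBCBCBCACBCACBCACBCBCBCACBCACBCACBCBCBCACBC ⇒ A·CBC·A·CBC·B·CBC·A·CBC·A·CBC·A·CBC·B·CBC·A·CBC·B·CBC·A·CBC·B·CBC·A·CBC·A·CBC·A·CBC·B·CBC·A·CBC·B·CBC·A·CBC·B·CBC·A·CBC·A·CBC·A·CBC·B·CBC·A·CBC·B·CBC·A·CBC·B·CBC·A·CBC·A·CBC·A·CBC·B·CBC·A·CBC
    A ↦ B
    B ↦ A
    C ↦ CBC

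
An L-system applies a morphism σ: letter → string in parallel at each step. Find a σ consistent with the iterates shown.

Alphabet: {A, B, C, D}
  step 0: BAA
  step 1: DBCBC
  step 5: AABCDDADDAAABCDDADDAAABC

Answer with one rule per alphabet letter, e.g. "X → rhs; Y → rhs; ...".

A->BC, B->D, C->DA, D->A

  step 0 ⇒ step 1: BAA ⇒ D·BC·BC
    A ↦ BC
    B ↦ D
    C ↦ DA  (constrained at step 1)
    D ↦ A  (constrained at step 1)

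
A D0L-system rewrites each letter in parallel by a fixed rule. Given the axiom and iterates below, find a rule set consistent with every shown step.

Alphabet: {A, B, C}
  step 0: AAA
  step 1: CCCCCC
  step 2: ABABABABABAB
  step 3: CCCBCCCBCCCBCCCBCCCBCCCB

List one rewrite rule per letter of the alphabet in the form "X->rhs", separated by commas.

  step 2 ⇒ step 3: ABABABABABAB ⇒ CC·CB·CC·CB·CC·CB·CC·CB·CC·CB·CC·CB
    A ↦ CC
    B ↦ CB
  step 1 ⇒ step 2: CCCCCC ⇒ AB·AB·AB·AB·AB·AB
    C ↦ AB

A->CC, B->CB, C->AB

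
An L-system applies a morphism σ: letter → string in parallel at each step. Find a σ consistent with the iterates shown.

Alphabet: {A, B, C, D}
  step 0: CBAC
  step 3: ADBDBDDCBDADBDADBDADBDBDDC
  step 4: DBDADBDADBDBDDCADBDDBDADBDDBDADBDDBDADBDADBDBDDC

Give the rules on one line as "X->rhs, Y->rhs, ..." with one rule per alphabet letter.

  step 3 ⇒ step 4: ADBDBDDCBDADBDADBDADBDBDDC ⇒ D·BD·AD·BD·AD·BD·BD·DC·AD·BD·D·BD·AD·BD·D·BD·AD·BD·D·BD·AD·BD·AD·BD·BD·DC
    A ↦ D
    B ↦ AD
    C ↦ DC
    D ↦ BD

A->D, B->AD, C->DC, D->BD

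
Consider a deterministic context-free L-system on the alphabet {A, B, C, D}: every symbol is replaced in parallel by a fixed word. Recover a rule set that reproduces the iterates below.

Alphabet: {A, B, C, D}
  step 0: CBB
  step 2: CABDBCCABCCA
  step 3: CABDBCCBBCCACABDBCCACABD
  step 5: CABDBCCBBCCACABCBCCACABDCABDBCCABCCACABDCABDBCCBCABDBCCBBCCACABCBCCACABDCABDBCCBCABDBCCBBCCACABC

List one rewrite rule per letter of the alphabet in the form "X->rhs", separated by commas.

  step 2 ⇒ step 3: CABDBCCABCCA ⇒ CA·BD·BC·CB·BC·CA·CA·BD·BC·CA·CA·BD
    A ↦ BD
    B ↦ BC
    C ↦ CA
    D ↦ CB

A->BD, B->BC, C->CA, D->CB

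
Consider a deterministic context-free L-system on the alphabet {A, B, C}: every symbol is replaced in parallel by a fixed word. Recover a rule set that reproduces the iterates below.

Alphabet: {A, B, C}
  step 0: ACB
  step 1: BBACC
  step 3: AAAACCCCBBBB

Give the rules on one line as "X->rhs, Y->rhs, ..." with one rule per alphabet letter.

  step 0 ⇒ step 1: ACB ⇒ BB·A·CC
    A ↦ BB
    B ↦ CC
    C ↦ A

A->BB, B->CC, C->A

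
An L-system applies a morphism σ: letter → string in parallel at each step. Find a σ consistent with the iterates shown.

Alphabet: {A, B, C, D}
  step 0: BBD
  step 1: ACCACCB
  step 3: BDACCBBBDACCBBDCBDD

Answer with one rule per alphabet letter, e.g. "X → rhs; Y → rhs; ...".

  step 0 ⇒ step 1: BBD ⇒ ACC·ACC·B
    B ↦ ACC
    D ↦ B
    A ↦ DCB  (constrained at step 1)
    C ↦ D  (constrained at step 1)

A->DCB, B->ACC, C->D, D->B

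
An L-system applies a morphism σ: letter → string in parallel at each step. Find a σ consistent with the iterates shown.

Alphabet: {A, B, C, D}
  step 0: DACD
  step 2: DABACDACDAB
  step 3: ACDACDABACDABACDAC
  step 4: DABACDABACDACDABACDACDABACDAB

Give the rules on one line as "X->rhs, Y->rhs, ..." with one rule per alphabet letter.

A->DA, B->C, C->B, D->AC

  step 3 ⇒ step 4: ACDACDABACDABACDAC ⇒ DA·B·AC·DA·B·AC·DA·C·DA·B·AC·DA·C·DA·B·AC·DA·B
    A ↦ DA
    B ↦ C
    C ↦ B
    D ↦ AC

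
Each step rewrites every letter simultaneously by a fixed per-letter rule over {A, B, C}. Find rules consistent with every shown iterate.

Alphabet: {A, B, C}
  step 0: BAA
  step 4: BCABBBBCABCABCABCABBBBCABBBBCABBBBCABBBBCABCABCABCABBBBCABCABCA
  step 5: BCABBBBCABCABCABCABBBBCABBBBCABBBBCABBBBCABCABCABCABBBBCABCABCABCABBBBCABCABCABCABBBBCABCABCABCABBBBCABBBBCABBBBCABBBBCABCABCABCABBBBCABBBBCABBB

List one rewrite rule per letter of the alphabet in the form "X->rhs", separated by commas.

A->B, B->BCA, C->BB

  step 4 ⇒ step 5: BCABBBBCABCABCABCABBBBCABBBBCABBBBCABBBBCABCABCABCABBBBCABCABCA ⇒ BCA·BB·B·BCA·BCA·BCA·BCA·BB·B·BCA·BB·B·BCA·BB·B·BCA·BB·B·BCA·BCA·BCA·BCA·BB·B·BCA·BCA·BCA·BCA·BB·B·BCA·BCA·BCA·BCA·BB·B·BCA·BCA·BCA·BCA·BB·B·BCA·BB·B·BCA·BB·B·BCA·BB·B·BCA·BCA·BCA·BCA·BB·B·BCA·BB·B·BCA·BB·B
    A ↦ B
    B ↦ BCA
    C ↦ BB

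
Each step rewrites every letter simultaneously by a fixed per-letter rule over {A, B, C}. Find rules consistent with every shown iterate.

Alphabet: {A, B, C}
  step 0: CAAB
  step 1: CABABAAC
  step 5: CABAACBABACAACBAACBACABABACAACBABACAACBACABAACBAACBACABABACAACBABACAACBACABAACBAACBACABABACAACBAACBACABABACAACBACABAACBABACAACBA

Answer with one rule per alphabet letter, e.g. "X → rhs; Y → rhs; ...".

  step 0 ⇒ step 1: CAAB ⇒ CA·BA·BA·AC
    A ↦ BA
    B ↦ AC
    C ↦ CA

A->BA, B->AC, C->CA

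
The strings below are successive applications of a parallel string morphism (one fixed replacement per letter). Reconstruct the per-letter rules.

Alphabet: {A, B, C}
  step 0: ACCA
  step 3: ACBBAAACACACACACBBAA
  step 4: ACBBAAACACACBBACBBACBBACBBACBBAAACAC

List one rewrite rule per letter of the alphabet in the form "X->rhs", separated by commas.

  step 3 ⇒ step 4: ACBBAAACACACACACBBAA ⇒ AC·BB·A·A·AC·AC·AC·BB·AC·BB·AC·BB·AC·BB·AC·BB·A·A·AC·AC
    A ↦ AC
    B ↦ A
    C ↦ BB

A->AC, B->A, C->BB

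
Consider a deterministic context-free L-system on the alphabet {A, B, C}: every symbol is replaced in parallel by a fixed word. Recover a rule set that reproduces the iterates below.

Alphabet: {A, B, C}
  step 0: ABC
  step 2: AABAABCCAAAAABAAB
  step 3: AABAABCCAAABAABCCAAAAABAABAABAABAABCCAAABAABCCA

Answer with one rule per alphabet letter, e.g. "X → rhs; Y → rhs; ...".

  step 2 ⇒ step 3: AABAABCCAAAAABAAB ⇒ AAB·AAB·CCA·AAB·AAB·CCA·A·A·AAB·AAB·AAB·AAB·AAB·CCA·AAB·AAB·CCA
    A ↦ AAB
    B ↦ CCA
    C ↦ A

A->AAB, B->CCA, C->A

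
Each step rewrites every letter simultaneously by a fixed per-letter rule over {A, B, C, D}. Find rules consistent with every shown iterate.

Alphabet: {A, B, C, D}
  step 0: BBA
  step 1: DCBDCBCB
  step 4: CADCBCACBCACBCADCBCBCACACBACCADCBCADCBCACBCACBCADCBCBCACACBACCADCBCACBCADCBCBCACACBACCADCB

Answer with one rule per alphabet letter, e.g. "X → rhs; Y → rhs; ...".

  step 0 ⇒ step 1: BBA ⇒ DCB·DCB·CB
    A ↦ CB
    B ↦ DCB
    C ↦ CA  (constrained at step 1)
    D ↦ AC  (constrained at step 1)

A->CB, B->DCB, C->CA, D->AC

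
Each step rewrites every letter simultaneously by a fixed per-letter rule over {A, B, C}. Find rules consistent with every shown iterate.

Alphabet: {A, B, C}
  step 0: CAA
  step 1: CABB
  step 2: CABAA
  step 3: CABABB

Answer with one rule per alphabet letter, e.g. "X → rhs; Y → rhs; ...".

  step 2 ⇒ step 3: CABAA ⇒ CA·B·A·B·B
    A ↦ B
    B ↦ A
    C ↦ CA

A->B, B->A, C->CA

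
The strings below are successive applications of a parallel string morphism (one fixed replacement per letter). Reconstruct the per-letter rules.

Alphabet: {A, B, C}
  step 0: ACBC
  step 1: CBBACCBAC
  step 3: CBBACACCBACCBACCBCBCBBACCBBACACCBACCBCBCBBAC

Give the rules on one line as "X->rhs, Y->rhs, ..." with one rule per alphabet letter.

  step 0 ⇒ step 1: ACBC ⇒ CBB·AC·CB·AC
    A ↦ CBB
    B ↦ CB
    C ↦ AC

A->CBB, B->CB, C->AC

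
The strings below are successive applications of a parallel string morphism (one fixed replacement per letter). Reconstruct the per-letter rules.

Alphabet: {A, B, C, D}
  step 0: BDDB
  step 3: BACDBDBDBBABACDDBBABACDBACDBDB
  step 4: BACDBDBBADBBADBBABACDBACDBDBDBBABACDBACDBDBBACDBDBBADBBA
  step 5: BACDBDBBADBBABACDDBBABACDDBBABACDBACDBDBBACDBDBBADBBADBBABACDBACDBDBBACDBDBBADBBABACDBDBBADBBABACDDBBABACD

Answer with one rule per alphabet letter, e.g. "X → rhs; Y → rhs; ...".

  step 4 ⇒ step 5: BACDBDBBADBBADBBABACDBACDBDBDBBABACDBACDBDBBACDBDBBADBBA ⇒ BA·CD·B·DB·BA·DB·BA·BA·CD·DB·BA·BA·CD·DB·BA·BA·CD·BA·CD·B·DB·BA·CD·B·DB·BA·DB·BA·DB·BA·BA·CD·BA·CD·B·DB·BA·CD·B·DB·BA·DB·BA·BA·CD·B·DB·BA·DB·BA·BA·CD·DB·BA·BA·CD
    A ↦ CD
    B ↦ BA
    C ↦ B
    D ↦ DB

A->CD, B->BA, C->B, D->DB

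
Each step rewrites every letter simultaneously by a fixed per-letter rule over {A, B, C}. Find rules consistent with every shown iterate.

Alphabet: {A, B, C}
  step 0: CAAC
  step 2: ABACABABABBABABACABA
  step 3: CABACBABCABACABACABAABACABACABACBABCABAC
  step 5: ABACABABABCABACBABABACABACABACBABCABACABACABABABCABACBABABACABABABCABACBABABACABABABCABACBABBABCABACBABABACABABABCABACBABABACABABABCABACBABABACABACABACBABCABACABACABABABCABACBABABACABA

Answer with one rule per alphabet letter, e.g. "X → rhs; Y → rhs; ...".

  step 2 ⇒ step 3: ABACABABABBABABACABA ⇒ C·ABA·C·BAB·C·ABA·C·ABA·C·ABA·ABA·C·ABA·C·ABA·C·BAB·C·ABA·C
    A ↦ C
    B ↦ ABA
    C ↦ BAB

A->C, B->ABA, C->BAB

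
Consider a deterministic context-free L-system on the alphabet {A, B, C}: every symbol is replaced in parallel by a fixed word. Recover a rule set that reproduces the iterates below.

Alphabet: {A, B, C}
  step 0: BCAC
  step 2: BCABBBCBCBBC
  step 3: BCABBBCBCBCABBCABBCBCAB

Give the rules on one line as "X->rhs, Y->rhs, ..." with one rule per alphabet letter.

A->B, B->BC, C->AB

  step 2 ⇒ step 3: BCABBBCBCBBC ⇒ BC·AB·B·BC·BC·BC·AB·BC·AB·BC·BC·AB
    A ↦ B
    B ↦ BC
    C ↦ AB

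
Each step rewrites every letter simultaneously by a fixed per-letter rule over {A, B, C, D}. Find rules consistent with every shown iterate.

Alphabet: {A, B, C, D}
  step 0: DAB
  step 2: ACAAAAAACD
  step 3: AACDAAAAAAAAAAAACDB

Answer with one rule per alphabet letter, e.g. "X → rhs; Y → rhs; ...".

A->AA, B->AC, C->CD, D->B

  step 2 ⇒ step 3: ACAAAAAACD ⇒ AA·CD·AA·AA·AA·AA·AA·AA·CD·B
    A ↦ AA
    C ↦ CD
    D ↦ B
    B ↦ AC  (constrained at step 0)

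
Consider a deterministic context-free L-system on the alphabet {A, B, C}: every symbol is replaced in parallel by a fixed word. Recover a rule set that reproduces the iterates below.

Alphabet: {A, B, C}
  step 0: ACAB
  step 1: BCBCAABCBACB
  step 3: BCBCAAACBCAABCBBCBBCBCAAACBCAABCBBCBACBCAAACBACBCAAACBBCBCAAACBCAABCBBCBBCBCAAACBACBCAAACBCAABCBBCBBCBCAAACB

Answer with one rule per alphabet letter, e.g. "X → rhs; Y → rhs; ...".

A->BCB, B->ACB, C->CAA

  step 0 ⇒ step 1: ACAB ⇒ BCB·CAA·BCB·ACB
    A ↦ BCB
    B ↦ ACB
    C ↦ CAA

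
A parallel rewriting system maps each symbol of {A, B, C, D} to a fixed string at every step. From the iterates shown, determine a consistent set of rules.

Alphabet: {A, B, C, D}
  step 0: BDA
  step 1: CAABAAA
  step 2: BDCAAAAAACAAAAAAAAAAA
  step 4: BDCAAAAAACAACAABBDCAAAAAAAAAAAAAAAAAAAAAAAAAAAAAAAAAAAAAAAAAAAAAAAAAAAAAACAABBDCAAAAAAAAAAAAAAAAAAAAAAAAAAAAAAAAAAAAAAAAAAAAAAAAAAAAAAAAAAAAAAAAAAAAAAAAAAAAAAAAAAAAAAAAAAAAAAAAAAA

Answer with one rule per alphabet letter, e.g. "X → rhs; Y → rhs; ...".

  step 1 ⇒ step 2: CAABAAA ⇒ BDC·AAA·AAA·CAA·AAA·AAA·AAA
    A ↦ AAA
    B ↦ CAA
    C ↦ BDC
  step 0 ⇒ step 1: BDA ⇒ CAA·B·AAA
    D ↦ B

A->AAA, B->CAA, C->BDC, D->B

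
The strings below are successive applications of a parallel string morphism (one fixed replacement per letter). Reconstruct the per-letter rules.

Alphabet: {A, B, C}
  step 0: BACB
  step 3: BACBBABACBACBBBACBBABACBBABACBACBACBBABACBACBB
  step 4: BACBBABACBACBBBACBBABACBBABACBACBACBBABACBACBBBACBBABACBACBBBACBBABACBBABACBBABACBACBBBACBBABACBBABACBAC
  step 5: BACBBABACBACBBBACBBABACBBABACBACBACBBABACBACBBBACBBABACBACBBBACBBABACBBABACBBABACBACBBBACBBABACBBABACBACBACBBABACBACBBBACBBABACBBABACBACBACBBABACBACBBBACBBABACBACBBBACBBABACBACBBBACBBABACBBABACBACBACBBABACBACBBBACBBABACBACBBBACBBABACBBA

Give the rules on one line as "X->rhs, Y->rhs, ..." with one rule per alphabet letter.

A->BB, B->BAC, C->A

  step 4 ⇒ step 5: BACBBABACBACBBBACBBABACBBABACBACBACBBABACBACBBBACBBABACBACBBBACBBABACBBABACBBABACBACBBBACBBABACBBABACBAC ⇒ BAC·BB·A·BAC·BAC·BB·BAC·BB·A·BAC·BB·A·BAC·BAC·BAC·BB·A·BAC·BAC·BB·BAC·BB·A·BAC·BAC·BB·BAC·BB·A·BAC·BB·A·BAC·BB·A·BAC·BAC·BB·BAC·BB·A·BAC·BB·A·BAC·BAC·BAC·BB·A·BAC·BAC·BB·BAC·BB·A·BAC·BB·A·BAC·BAC·BAC·BB·A·BAC·BAC·BB·BAC·BB·A·BAC·BAC·BB·BAC·BB·A·BAC·BAC·BB·BAC·BB·A·BAC·BB·A·BAC·BAC·BAC·BB·A·BAC·BAC·BB·BAC·BB·A·BAC·BAC·BB·BAC·BB·A·BAC·BB·A
    A ↦ BB
    B ↦ BAC
    C ↦ A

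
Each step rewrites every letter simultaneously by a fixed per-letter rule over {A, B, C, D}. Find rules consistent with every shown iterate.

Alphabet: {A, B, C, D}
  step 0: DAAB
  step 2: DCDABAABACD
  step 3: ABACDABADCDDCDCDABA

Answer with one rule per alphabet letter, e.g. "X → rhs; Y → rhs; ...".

A->D, B->C, C->CD, D->ABA

  step 2 ⇒ step 3: DCDABAABACD ⇒ ABA·CD·ABA·D·C·D·D·C·D·CD·ABA
    A ↦ D
    B ↦ C
    C ↦ CD
    D ↦ ABA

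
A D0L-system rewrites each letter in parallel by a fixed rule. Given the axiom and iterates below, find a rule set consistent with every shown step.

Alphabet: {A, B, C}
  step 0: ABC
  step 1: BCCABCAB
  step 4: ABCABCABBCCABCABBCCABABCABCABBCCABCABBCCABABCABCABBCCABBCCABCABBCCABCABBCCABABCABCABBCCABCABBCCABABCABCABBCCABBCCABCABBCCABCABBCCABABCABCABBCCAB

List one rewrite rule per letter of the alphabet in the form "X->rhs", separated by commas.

  step 0 ⇒ step 1: ABC ⇒ BCC·AB·CAB
    A ↦ BCC
    B ↦ AB
    C ↦ CAB

A->BCC, B->AB, C->CAB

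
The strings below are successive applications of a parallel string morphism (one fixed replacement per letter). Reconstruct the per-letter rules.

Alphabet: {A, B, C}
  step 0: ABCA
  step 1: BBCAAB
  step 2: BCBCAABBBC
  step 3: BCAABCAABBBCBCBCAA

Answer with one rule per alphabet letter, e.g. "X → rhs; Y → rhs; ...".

  step 2 ⇒ step 3: BCBCAABBBC ⇒ BC·AA·BC·AA·B·B·BC·BC·BC·AA
    A ↦ B
    B ↦ BC
    C ↦ AA

A->B, B->BC, C->AA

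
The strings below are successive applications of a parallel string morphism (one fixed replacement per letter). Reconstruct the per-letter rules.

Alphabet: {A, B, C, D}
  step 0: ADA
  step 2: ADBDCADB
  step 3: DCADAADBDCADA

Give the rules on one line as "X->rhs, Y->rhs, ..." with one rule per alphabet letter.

  step 2 ⇒ step 3: ADBDCADB ⇒ DC·A·DA·A·DB·DC·A·DA
    A ↦ DC
    B ↦ DA
    C ↦ DB
    D ↦ A

A->DC, B->DA, C->DB, D->A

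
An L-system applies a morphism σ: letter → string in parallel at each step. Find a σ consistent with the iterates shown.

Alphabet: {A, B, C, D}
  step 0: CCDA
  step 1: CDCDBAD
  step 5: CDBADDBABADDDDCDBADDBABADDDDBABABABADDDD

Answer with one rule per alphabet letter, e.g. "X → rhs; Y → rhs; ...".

A->D, B->D, C->CD, D->BA

  step 0 ⇒ step 1: CCDA ⇒ CD·CD·BA·D
    A ↦ D
    C ↦ CD
    D ↦ BA
    B ↦ D  (constrained at step 1)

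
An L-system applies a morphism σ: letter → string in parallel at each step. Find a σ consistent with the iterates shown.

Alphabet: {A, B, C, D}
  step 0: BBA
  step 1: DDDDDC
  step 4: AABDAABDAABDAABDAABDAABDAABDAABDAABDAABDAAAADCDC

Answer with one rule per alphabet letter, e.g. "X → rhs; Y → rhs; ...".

  step 0 ⇒ step 1: BBA ⇒ DD·DD·DC
    A ↦ DC
    B ↦ DD
    C ↦ BD  (constrained at step 1)
    D ↦ AA  (constrained at step 1)

A->DC, B->DD, C->BD, D->AA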